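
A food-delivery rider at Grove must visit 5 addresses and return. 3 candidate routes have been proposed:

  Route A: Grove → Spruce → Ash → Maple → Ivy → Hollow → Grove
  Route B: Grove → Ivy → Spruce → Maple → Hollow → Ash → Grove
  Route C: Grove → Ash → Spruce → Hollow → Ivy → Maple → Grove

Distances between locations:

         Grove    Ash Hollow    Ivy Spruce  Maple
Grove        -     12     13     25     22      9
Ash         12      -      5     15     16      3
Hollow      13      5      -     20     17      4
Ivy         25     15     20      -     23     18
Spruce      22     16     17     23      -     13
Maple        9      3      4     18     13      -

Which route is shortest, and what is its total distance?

82 — Route B is the shortest.

Route A: 22 + 16 + 3 + 18 + 20 + 13 = 92
Route B: 25 + 23 + 13 + 4 + 5 + 12 = 82
Route C: 12 + 16 + 17 + 20 + 18 + 9 = 92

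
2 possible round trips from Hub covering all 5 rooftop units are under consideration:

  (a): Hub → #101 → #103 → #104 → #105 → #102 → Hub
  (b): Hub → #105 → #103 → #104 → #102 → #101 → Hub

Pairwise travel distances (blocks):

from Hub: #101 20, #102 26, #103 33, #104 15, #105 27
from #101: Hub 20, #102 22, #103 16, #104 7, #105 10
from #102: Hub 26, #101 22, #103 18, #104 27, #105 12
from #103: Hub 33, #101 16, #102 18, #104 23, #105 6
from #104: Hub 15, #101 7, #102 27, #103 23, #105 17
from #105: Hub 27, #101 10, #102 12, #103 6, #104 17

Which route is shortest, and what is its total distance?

(a): 20 + 16 + 23 + 17 + 12 + 26 = 114
(b): 27 + 6 + 23 + 27 + 22 + 20 = 125

Shortest is (a), total 114 blocks.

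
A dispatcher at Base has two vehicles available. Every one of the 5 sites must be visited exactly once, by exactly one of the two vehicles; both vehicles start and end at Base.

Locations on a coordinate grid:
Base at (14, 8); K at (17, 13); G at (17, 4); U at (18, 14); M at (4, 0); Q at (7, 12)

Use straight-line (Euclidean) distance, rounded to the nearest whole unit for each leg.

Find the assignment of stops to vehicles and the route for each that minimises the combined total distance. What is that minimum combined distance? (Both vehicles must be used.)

53 — the smallest possible combined total.

Check every non-empty split of the stops between the two vehicles; for each half take its own optimal tour:
  {K} + {G, U, M, Q}: 12 + 49 = 61
  {G} + {K, U, M, Q}: 10 + 43 = 53
  {K, G} + {U, M, Q}: 20 + 43 = 63
  {U} + {K, G, M, Q}: 14 + 47 = 61
  {K, U} + {G, M, Q}: 14 + 39 = 53
  {G, U} + {K, M, Q}: 22 + 41 = 63
  … (15 splits in total)
Best: vehicle 1 Base → G → Base = 10; vehicle 2 Base → K → U → Q → M → Base = 43; combined 53.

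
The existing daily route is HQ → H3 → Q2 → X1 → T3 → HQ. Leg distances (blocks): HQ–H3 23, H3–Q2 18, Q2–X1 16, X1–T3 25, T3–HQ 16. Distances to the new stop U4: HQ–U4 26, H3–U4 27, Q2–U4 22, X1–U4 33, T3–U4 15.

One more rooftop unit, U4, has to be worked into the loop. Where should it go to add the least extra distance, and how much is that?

+23 blocks — insert U4 between X1 and T3.

Insertion cost between consecutive stops i–j is d(i,U4) + d(U4,j) − d(i,j):
  between HQ and H3: 26 + 27 − 23 = 30
  between H3 and Q2: 27 + 22 − 18 = 31
  between Q2 and X1: 22 + 33 − 16 = 39
  between X1 and T3: 33 + 15 − 25 = 23
  between T3 and HQ: 15 + 26 − 16 = 25
Cheapest insertion is between X1 and T3, adding 23.
New total = 98 + 23 = 121.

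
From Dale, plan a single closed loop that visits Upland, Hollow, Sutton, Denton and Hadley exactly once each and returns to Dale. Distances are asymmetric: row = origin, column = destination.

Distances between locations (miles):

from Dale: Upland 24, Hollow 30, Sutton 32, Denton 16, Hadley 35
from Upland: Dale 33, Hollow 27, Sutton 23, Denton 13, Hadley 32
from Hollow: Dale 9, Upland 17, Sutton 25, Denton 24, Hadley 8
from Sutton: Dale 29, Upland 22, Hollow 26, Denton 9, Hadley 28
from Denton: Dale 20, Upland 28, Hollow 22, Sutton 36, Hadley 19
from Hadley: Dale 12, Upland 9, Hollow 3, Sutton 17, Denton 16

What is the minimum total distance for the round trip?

Dale - Upland - Hollow - Sutton - Denton - Hadley - Dale: 24+27+25+9+19+12 = 116
Dale - Upland - Hollow - Sutton - Hadley - Denton - Dale: 24+27+25+28+16+20 = 140
Dale - Upland - Hollow - Denton - Sutton - Hadley - Dale: 24+27+24+36+28+12 = 151
Dale - Upland - Hollow - Denton - Hadley - Sutton - Dale: 24+27+24+19+17+29 = 140
Dale - Upland - Hollow - Hadley - Sutton - Denton - Dale: 24+27+8+17+9+20 = 105
Dale - Upland - Hollow - Hadley - Denton - Sutton - Dale: 24+27+8+16+36+29 = 140
Dale - Upland - Sutton - Hollow - Denton - Hadley - Dale: 24+23+26+24+19+12 = 128
Dale - Upland - Sutton - Hollow - Hadley - Denton - Dale: 24+23+26+8+16+20 = 117
Dale - Upland - Sutton - Denton - Hollow - Hadley - Dale: 24+23+9+22+8+12 = 98
Dale - Upland - Sutton - Denton - Hadley - Hollow - Dale: 24+23+9+19+3+9 = 87
Dale - Upland - Sutton - Hadley - Hollow - Denton - Dale: 24+23+28+3+24+20 = 122
Dale - Upland - Sutton - Hadley - Denton - Hollow - Dale: 24+23+28+16+22+9 = 122
Dale - Upland - Denton - Hollow - Sutton - Hadley - Dale: 24+13+22+25+28+12 = 124
Dale - Upland - Denton - Hollow - Hadley - Sutton - Dale: 24+13+22+8+17+29 = 113
… (106 more)
The minimum is 87.
One optimal route: Dale → Upland → Sutton → Denton → Hadley → Hollow → Dale.

Shortest round trip = 87 miles.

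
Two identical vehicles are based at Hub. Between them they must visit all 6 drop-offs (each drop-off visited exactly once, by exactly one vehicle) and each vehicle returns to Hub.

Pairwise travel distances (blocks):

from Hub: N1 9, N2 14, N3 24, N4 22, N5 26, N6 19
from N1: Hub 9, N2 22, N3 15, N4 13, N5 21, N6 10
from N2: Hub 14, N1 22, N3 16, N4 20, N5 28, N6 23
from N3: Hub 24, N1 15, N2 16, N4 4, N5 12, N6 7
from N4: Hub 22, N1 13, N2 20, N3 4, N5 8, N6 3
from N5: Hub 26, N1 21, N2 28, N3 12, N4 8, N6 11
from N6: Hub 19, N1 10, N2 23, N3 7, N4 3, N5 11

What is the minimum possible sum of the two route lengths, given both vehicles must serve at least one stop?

Try each way of splitting the stops between the two vehicles (each non-empty) and, for each split, find the best tour for each vehicle:
  {N1} + {N2, N3, N4, N5, N6}: 18 + 72 = 90
  {N2} + {N1, N3, N4, N5, N6}: 28 + 64 = 92
  {N1, N2} + {N3, N4, N5, N6}: 45 + 64 = 109
  {N3} + {N1, N2, N4, N5, N6}: 48 + 72 = 120
  {N1, N3} + {N2, N4, N5, N6}: 48 + 72 = 120
  {N2, N3} + {N1, N4, N5, N6}: 54 + 56 = 110
  … (31 splits in total)
Best: vehicle 1 Hub → N1 → Hub = 18; vehicle 2 Hub → N2 → N3 → N4 → N5 → N6 → Hub = 72; combined 90.

Minimum combined distance: 90 blocks.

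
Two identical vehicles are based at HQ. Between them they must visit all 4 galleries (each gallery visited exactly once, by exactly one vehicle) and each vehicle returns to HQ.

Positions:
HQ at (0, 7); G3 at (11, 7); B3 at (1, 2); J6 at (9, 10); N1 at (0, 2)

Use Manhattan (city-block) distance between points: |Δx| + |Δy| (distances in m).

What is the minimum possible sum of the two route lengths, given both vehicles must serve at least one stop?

Minimum combined distance: 40 m.

Check every non-empty split of the stops between the two vehicles; for each half take its own optimal tour:
  {G3} + {B3, J6, N1}: 22 + 34 = 56
  {B3} + {G3, J6, N1}: 12 + 38 = 50
  {G3, B3} + {J6, N1}: 32 + 34 = 66
  {J6} + {G3, B3, N1}: 24 + 32 = 56
  {G3, J6} + {B3, N1}: 28 + 12 = 40
  {B3, J6} + {G3, N1}: 34 + 32 = 66
  … (7 splits in total)
Best: vehicle 1 HQ → G3 → J6 → HQ = 28; vehicle 2 HQ → B3 → N1 → HQ = 12; combined 40.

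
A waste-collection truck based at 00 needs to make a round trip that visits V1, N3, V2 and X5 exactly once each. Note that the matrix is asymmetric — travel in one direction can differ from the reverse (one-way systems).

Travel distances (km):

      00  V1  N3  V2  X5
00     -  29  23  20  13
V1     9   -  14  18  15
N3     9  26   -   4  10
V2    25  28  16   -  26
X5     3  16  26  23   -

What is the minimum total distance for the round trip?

00→V1→N3→V2→X5→00: 29+14+4+26+3 = 76
00→V1→N3→X5→V2→00: 29+14+10+23+25 = 101
00→V1→V2→N3→X5→00: 29+18+16+10+3 = 76
00→V1→V2→X5→N3→00: 29+18+26+26+9 = 108
00→V1→X5→N3→V2→00: 29+15+26+4+25 = 99
00→V1→X5→V2→N3→00: 29+15+23+16+9 = 92
00→N3→V1→V2→X5→00: 23+26+18+26+3 = 96
00→N3→V1→X5→V2→00: 23+26+15+23+25 = 112
00→N3→V2→V1→X5→00: 23+4+28+15+3 = 73
00→N3→V2→X5→V1→00: 23+4+26+16+9 = 78
00→N3→X5→V1→V2→00: 23+10+16+18+25 = 92
00→N3→X5→V2→V1→00: 23+10+23+28+9 = 93
00→V2→V1→N3→X5→00: 20+28+14+10+3 = 75
00→V2→V1→X5→N3→00: 20+28+15+26+9 = 98
… (10 more)
00→V2→N3→X5→V1→00: 20+16+10+16+9 = 71  ← best
The minimum is 71.
One optimal route: 00 → V2 → N3 → X5 → V1 → 00.

Shortest round trip = 71 km.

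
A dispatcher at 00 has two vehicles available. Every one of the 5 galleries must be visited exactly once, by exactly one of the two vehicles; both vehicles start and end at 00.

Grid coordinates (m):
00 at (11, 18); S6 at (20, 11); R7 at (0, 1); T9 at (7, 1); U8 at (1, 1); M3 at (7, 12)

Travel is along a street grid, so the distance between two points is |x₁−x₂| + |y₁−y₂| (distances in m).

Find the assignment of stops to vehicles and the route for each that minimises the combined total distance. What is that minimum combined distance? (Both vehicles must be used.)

Minimum combined distance: 88 m.

Try each way of splitting the stops between the two vehicles (each non-empty) and, for each split, find the best tour for each vehicle:
  {S6} + {R7, T9, U8, M3}: 32 + 56 = 88
  {R7} + {S6, T9, U8, M3}: 56 + 72 = 128
  {S6, R7} + {T9, U8, M3}: 74 + 54 = 128
  {T9} + {S6, R7, U8, M3}: 42 + 74 = 116
  {S6, T9} + {R7, U8, M3}: 60 + 56 = 116
  {R7, T9} + {S6, U8, M3}: 56 + 72 = 128
  … (15 splits in total)
Best: vehicle 1 00 → S6 → 00 = 32; vehicle 2 00 → R7 → U8 → T9 → M3 → 00 = 56; combined 88.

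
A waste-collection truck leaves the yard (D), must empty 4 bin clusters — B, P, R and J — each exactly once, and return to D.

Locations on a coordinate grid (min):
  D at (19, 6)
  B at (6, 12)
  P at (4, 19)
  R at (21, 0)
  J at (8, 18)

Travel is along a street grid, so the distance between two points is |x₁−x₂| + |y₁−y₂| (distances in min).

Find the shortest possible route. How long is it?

With 4 stops there are 4!/2 = 12 distinct round trips (a route and its reverse cost the same).
D→B→P→R→J→D: 19+9+36+31+23 = 118
D→B→P→J→R→D: 19+9+5+31+8 = 72
D→B→R→P→J→D: 19+27+36+5+23 = 110
D→B→R→J→P→D: 19+27+31+5+28 = 110
D→B→J→P→R→D: 19+8+5+36+8 = 76
D→B→J→R→P→D: 19+8+31+36+28 = 122
D→P→B→R→J→D: 28+9+27+31+23 = 118
D→P→B→J→R→D: 28+9+8+31+8 = 84
D→P→R→B→J→D: 28+36+27+8+23 = 122
D→P→J→B→R→D: 28+5+8+27+8 = 76
D→R→B→P→J→D: 8+27+9+5+23 = 72
D→R→P→B→J→D: 8+36+9+8+23 = 84
The minimum is 72.
One optimal route: D → B → P → J → R → D (or its reverse).

Shortest round trip = 72 min.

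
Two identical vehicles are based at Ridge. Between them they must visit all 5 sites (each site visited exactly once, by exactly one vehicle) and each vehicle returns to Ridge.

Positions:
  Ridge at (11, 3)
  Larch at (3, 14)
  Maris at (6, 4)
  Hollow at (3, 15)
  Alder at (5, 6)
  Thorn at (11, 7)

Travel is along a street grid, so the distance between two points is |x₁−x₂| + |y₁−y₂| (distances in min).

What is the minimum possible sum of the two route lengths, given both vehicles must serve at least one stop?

Try each way of splitting the stops between the two vehicles (each non-empty) and, for each split, find the best tour for each vehicle:
  {Larch} + {Maris, Hollow, Alder, Thorn}: 38 + 40 = 78
  {Maris} + {Larch, Hollow, Alder, Thorn}: 12 + 40 = 52
  {Larch, Maris} + {Hollow, Alder, Thorn}: 38 + 40 = 78
  {Hollow} + {Larch, Maris, Alder, Thorn}: 40 + 38 = 78
  {Larch, Hollow} + {Maris, Alder, Thorn}: 40 + 20 = 60
  {Maris, Hollow} + {Larch, Alder, Thorn}: 40 + 38 = 78
  … (15 splits in total)
  {Larch, Maris, Hollow, Alder} + {Thorn}: 40 + 8 = 48  ← best
Best: vehicle 1 Ridge → Larch → Hollow → Alder → Maris → Ridge = 40; vehicle 2 Ridge → Thorn → Ridge = 8; combined 48.

48 min — the smallest possible combined total.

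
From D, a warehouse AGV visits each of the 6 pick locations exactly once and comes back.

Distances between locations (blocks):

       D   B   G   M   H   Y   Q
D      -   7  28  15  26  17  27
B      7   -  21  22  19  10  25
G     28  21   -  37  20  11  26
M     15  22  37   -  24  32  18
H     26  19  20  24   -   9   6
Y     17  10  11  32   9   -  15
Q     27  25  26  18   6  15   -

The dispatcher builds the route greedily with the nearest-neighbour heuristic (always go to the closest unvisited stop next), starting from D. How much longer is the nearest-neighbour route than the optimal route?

D: B=7, M=15, Y=17, H=26, Q=27, G=28 ⇒ B
B: Y=10, H=19, G=21, M=22, Q=25 ⇒ Y
Y: H=9, G=11, Q=15, M=32 ⇒ H
H: Q=6, G=20, M=24 ⇒ Q
Q: M=18, G=26 ⇒ M
M: G=37 ⇒ G
NN route D → B → Y → H → Q → M → G → D costs 115.
Optimal: D → B → G → Y → H → Q → M → D costs 87 (by enumerating all 360 distinct tours).
Excess = 115 − 87 = 28.

Excess over optimum: 28 blocks.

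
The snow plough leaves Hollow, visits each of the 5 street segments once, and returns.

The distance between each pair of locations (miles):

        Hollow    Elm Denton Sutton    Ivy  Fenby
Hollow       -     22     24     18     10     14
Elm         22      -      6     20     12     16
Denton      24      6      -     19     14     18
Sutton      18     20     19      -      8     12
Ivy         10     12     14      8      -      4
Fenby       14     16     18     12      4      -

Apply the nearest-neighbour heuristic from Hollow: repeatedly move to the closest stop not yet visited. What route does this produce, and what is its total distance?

Total distance 73 miles via the nearest-neighbour route Hollow → Ivy → Fenby → Sutton → Denton → Elm → Hollow.

Hollow → [Ivy:10 / Fenby:14 / Sutton:18 / Elm:22 / Denton:24] → Ivy (10)
Ivy → [Fenby:4 / Sutton:8 / Elm:12 / Denton:14] → Fenby (4)
Fenby → [Sutton:12 / Elm:16 / Denton:18] → Sutton (12)
Sutton → [Denton:19 / Elm:20] → Denton (19)
Denton → [Elm:6] → Elm (6)
Return Elm→Hollow: 22.
Total = 10 + 4 + 12 + 19 + 6 + 22 = 73.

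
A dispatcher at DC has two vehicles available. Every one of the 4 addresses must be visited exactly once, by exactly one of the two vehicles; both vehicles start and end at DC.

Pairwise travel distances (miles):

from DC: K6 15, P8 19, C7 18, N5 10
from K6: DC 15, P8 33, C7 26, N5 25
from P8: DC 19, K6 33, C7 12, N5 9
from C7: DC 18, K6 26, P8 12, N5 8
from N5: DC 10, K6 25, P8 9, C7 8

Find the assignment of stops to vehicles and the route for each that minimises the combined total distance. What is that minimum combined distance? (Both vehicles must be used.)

Check every non-empty split of the stops between the two vehicles; for each half take its own optimal tour:
  {K6} + {P8, C7, N5}: 30 + 49 = 79
  {P8} + {K6, C7, N5}: 38 + 59 = 97
  {K6, P8} + {C7, N5}: 67 + 36 = 103
  {C7} + {K6, P8, N5}: 36 + 67 = 103
  {K6, C7} + {P8, N5}: 59 + 38 = 97
  {P8, C7} + {K6, N5}: 49 + 50 = 99
  … (7 splits in total)
Best: vehicle 1 DC → K6 → DC = 30; vehicle 2 DC → P8 → C7 → N5 → DC = 49; combined 79.

Minimum combined distance: 79 miles.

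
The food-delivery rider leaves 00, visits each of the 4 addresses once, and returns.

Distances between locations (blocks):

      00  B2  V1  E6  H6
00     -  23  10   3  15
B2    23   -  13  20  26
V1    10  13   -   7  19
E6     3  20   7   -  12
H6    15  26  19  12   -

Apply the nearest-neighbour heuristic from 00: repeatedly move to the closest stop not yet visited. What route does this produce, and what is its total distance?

64 blocks along 00 → E6 → V1 → B2 → H6 → 00.

From 00: distances to unvisited — E6=3, V1=10, H6=15, B2=23. Nearest is E6 (3).
From E6: distances to unvisited — V1=7, H6=12, B2=20. Nearest is V1 (7).
From V1: distances to unvisited — B2=13, H6=19. Nearest is B2 (13).
From B2: distances to unvisited — H6=26. Nearest is H6 (26).
Return H6→00: 15.
Total = 3 + 7 + 13 + 26 + 15 = 64.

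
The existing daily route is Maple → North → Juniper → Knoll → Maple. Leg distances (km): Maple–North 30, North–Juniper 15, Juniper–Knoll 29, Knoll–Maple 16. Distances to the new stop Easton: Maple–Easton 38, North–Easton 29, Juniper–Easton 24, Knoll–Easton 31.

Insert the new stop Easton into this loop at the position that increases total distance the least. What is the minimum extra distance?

Insertion cost between consecutive stops i–j is d(i,Easton) + d(Easton,j) − d(i,j):
  between Maple and North: 38 + 29 − 30 = 37
  between North and Juniper: 29 + 24 − 15 = 38
  between Juniper and Knoll: 24 + 31 − 29 = 26
  between Knoll and Maple: 31 + 38 − 16 = 53
Cheapest insertion is between Juniper and Knoll, adding 26.
New total = 90 + 26 = 116.

Adding 26 km by placing Easton on the Juniper–Knoll leg.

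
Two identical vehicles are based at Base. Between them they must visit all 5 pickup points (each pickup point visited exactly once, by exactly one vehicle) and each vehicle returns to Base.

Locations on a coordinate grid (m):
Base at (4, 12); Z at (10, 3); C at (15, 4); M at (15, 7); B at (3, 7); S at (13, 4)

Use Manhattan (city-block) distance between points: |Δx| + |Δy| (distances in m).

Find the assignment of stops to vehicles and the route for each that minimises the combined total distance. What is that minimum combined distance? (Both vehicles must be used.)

Minimum combined distance: 52 m.

Check every non-empty split of the stops between the two vehicles; for each half take its own optimal tour:
  {Z} + {C, M, B, S}: 30 + 40 = 70
  {C} + {Z, M, B, S}: 38 + 42 = 80
  {Z, C} + {M, B, S}: 40 + 40 = 80
  {M} + {Z, C, B, S}: 32 + 42 = 74
  {Z, M} + {C, B, S}: 40 + 40 = 80
  {C, M} + {Z, B, S}: 38 + 38 = 76
  … (15 splits in total)
  {B} + {Z, C, M, S}: 12 + 40 = 52  ← best
Best: vehicle 1 Base → B → Base = 12; vehicle 2 Base → Z → S → C → M → Base = 40; combined 52.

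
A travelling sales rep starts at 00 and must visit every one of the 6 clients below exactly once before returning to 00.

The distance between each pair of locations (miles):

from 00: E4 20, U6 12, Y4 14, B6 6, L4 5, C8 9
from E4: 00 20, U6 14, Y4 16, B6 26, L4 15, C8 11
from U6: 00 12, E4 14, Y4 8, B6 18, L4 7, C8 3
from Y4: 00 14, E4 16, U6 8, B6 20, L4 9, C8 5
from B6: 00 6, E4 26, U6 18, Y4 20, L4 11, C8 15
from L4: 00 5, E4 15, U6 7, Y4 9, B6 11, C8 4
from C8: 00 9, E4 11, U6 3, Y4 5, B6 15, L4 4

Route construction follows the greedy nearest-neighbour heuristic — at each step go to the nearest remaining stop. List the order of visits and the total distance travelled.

Nearest-neighbour total = 68 miles; route 00 → L4 → C8 → U6 → Y4 → E4 → B6 → 00.

From 00: distances to unvisited — L4=5, B6=6, C8=9, U6=12, Y4=14, E4=20. Nearest is L4 (5).
From L4: distances to unvisited — C8=4, U6=7, Y4=9, B6=11, E4=15. Nearest is C8 (4).
From C8: distances to unvisited — U6=3, Y4=5, E4=11, B6=15. Nearest is U6 (3).
From U6: distances to unvisited — Y4=8, E4=14, B6=18. Nearest is Y4 (8).
From Y4: distances to unvisited — E4=16, B6=20. Nearest is E4 (16).
From E4: distances to unvisited — B6=26. Nearest is B6 (26).
Return B6→00: 6.
Total = 5 + 4 + 3 + 8 + 16 + 26 + 6 = 68.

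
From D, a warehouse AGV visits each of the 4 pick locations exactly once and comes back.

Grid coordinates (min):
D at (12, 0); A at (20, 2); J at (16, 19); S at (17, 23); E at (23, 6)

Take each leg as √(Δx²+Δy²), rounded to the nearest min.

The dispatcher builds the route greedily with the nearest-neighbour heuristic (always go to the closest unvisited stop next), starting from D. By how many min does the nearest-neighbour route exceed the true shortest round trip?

The nearest-neighbour route is 2 min longer than optimal.

D: A=8, E=13, J=19, S=24 ⇒ A
A: E=5, J=17, S=21 ⇒ E
E: J=15, S=18 ⇒ J
J: S=4 ⇒ S
NN route D → A → E → J → S → D costs 56.
Optimal: D → A → E → S → J → D costs 54 (by enumerating all 12 distinct tours).
Excess = 56 − 54 = 2.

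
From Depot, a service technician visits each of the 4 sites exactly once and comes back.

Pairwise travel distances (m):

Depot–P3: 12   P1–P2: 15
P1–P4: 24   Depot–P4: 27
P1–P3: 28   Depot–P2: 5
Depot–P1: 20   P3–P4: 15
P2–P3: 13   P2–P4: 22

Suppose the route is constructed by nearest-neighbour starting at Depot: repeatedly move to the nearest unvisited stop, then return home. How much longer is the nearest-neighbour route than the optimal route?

From Depot: P2=5, P3=12, P1=20, P4=27 → choose P2 (5).
From P2: P3=13, P1=15, P4=22 → choose P3 (13).
From P3: P4=15, P1=28 → choose P4 (15).
From P4: P1=24 → choose P1 (24).
NN route Depot → P2 → P3 → P4 → P1 → Depot costs 77.
Optimal: Depot → P2 → P1 → P4 → P3 → Depot costs 71 (by enumerating all 12 distinct tours).
Excess = 77 − 71 = 6.

Excess over optimum: 6 m.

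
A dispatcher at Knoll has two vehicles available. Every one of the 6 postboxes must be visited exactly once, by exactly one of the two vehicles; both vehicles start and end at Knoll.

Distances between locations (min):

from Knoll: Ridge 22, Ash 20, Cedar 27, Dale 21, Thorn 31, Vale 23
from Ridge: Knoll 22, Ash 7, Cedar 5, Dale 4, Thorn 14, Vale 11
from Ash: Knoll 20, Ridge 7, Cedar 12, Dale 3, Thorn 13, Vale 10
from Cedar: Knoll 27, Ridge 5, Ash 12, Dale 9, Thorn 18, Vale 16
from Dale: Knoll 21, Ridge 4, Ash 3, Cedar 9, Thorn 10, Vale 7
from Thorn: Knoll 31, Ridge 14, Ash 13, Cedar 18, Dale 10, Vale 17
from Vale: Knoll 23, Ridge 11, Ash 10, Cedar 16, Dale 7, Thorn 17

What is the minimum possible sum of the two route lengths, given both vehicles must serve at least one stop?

There are 2^5 − 1 = 31 ways to divide the 6 stops into two non-empty groups. For each, the best each vehicle can do is its own shortest tour through its group:
  {Ridge} + {Ash, Cedar, Dale, Thorn, Vale}: 44 + 90 = 134
  {Ash} + {Ridge, Cedar, Dale, Thorn, Vale}: 40 + 85 = 125
  {Ridge, Ash} + {Cedar, Dale, Thorn, Vale}: 49 + 85 = 134
  {Cedar} + {Ridge, Ash, Dale, Thorn, Vale}: 54 + 81 = 135
  {Ridge, Cedar} + {Ash, Dale, Thorn, Vale}: 54 + 73 = 127
  {Ash, Cedar} + {Ridge, Dale, Thorn, Vale}: 59 + 76 = 135
  … (31 splits in total)
  {Ridge, Ash, Cedar, Dale, Thorn} + {Vale}: 78 + 46 = 124  ← best
Best: vehicle 1 Knoll → Ridge → Cedar → Thorn → Dale → Ash → Knoll = 78; vehicle 2 Knoll → Vale → Knoll = 46; combined 124.

124 min — the smallest possible combined total.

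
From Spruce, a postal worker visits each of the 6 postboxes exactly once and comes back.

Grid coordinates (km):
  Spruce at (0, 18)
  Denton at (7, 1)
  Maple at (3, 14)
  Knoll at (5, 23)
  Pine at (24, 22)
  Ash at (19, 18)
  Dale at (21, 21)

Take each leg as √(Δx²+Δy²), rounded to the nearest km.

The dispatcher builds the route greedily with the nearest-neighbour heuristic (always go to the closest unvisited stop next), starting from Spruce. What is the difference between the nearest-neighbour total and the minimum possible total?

From Spruce: Maple=5, Knoll=7, Denton=18, Ash=19, Dale=21, Pine=24 → choose Maple (5).
From Maple: Knoll=9, Denton=14, Ash=16, Dale=19, Pine=22 → choose Knoll (9).
From Knoll: Ash=15, Dale=16, Pine=19, Denton=22 → choose Ash (15).
From Ash: Dale=4, Pine=6, Denton=21 → choose Dale (4).
From Dale: Pine=3, Denton=24 → choose Pine (3).
From Pine: Denton=27 → choose Denton (27).
NN route Spruce → Maple → Knoll → Ash → Dale → Pine → Denton → Spruce costs 81.
Optimal: Spruce → Maple → Denton → Ash → Pine → Dale → Knoll → Spruce costs 72 (by enumerating all 360 distinct tours).
Excess = 81 − 72 = 9.

The nearest-neighbour route is 9 km longer than optimal.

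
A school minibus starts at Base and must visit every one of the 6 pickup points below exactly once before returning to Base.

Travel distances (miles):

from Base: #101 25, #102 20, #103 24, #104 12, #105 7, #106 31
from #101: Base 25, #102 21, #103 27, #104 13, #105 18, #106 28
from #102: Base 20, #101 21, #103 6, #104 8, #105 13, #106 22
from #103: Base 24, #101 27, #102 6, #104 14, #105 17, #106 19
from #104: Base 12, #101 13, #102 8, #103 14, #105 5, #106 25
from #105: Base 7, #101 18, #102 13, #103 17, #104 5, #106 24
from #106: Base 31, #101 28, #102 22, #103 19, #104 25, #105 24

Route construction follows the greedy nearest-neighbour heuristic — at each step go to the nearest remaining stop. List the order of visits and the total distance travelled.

Nearest-neighbour total = 98 miles; route Base → #105 → #104 → #102 → #103 → #106 → #101 → Base.

At Base the remaining stops are #105 7, #104 12, #102 20, #103 24, #101 25, #106 31; go to #105.
At #105 the remaining stops are #104 5, #102 13, #103 17, #101 18, #106 24; go to #104.
At #104 the remaining stops are #102 8, #101 13, #103 14, #106 25; go to #102.
At #102 the remaining stops are #103 6, #101 21, #106 22; go to #103.
At #103 the remaining stops are #106 19, #101 27; go to #106.
At #106 the remaining stops are #101 28; go to #101.
Return #101→Base: 25.
Total = 7 + 5 + 8 + 6 + 19 + 28 + 25 = 98.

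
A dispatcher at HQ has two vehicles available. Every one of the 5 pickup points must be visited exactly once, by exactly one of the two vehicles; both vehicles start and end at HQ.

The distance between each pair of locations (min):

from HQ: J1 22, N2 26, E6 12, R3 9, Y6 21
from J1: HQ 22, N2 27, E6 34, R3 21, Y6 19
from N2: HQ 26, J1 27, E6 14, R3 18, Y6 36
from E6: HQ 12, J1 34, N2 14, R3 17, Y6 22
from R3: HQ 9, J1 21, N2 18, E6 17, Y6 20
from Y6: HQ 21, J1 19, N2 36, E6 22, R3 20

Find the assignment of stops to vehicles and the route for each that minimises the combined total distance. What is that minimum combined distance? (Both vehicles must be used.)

111 min — the smallest possible combined total.

Check every non-empty split of the stops between the two vehicles; for each half take its own optimal tour:
  {J1} + {N2, E6, R3, Y6}: 44 + 84 = 128
  {N2} + {J1, E6, R3, Y6}: 52 + 83 = 135
  {J1, N2} + {E6, R3, Y6}: 75 + 63 = 138
  {E6} + {J1, N2, R3, Y6}: 24 + 94 = 118
  {J1, E6} + {N2, R3, Y6}: 68 + 84 = 152
  {N2, E6} + {J1, R3, Y6}: 52 + 70 = 122
  … (15 splits in total)
  {R3} + {J1, N2, E6, Y6}: 18 + 93 = 111  ← best
Best: vehicle 1 HQ → R3 → HQ = 18; vehicle 2 HQ → E6 → N2 → J1 → Y6 → HQ = 93; combined 111.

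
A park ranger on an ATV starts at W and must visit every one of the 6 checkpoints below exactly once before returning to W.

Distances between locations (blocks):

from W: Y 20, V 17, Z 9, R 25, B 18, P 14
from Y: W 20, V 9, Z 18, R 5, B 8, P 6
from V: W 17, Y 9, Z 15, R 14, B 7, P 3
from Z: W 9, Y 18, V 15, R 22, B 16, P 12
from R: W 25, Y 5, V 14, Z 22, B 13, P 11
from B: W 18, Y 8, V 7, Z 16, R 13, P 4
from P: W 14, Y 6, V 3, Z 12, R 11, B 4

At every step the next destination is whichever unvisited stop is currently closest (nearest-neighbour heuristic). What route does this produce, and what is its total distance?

From W: distances to unvisited — Z=9, P=14, V=17, B=18, Y=20, R=25. Nearest is Z (9).
From Z: distances to unvisited — P=12, V=15, B=16, Y=18, R=22. Nearest is P (12).
From P: distances to unvisited — V=3, B=4, Y=6, R=11. Nearest is V (3).
From V: distances to unvisited — B=7, Y=9, R=14. Nearest is B (7).
From B: distances to unvisited — Y=8, R=13. Nearest is Y (8).
From Y: distances to unvisited — R=5. Nearest is R (5).
Return R→W: 25.
Total = 9 + 12 + 3 + 7 + 8 + 5 + 25 = 69.

Nearest-neighbour total = 69 blocks; route W → Z → P → V → B → Y → R → W.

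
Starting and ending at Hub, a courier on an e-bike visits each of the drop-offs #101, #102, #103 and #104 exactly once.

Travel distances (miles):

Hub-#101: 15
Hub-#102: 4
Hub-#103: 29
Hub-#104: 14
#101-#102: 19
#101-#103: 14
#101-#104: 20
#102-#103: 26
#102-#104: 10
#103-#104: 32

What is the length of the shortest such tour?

There are 12 distinct closed tours to check (reversals are equivalent).
Hub-#101-#102-#103-#104-Hub: 15+19+26+32+14 = 106
Hub-#101-#102-#104-#103-Hub: 15+19+10+32+29 = 105
Hub-#101-#103-#102-#104-Hub: 15+14+26+10+14 = 79
Hub-#101-#103-#104-#102-Hub: 15+14+32+10+4 = 75
Hub-#101-#104-#102-#103-Hub: 15+20+10+26+29 = 100
Hub-#101-#104-#103-#102-Hub: 15+20+32+26+4 = 97
Hub-#102-#101-#103-#104-Hub: 4+19+14+32+14 = 83
Hub-#102-#101-#104-#103-Hub: 4+19+20+32+29 = 104
Hub-#102-#103-#101-#104-Hub: 4+26+14+20+14 = 78
Hub-#102-#104-#101-#103-Hub: 4+10+20+14+29 = 77
Hub-#103-#101-#102-#104-Hub: 29+14+19+10+14 = 86
Hub-#103-#102-#101-#104-Hub: 29+26+19+20+14 = 108
The minimum is 75.
One optimal route: Hub → #101 → #103 → #104 → #102 → Hub (or its reverse).

Minimum total distance: 75 miles.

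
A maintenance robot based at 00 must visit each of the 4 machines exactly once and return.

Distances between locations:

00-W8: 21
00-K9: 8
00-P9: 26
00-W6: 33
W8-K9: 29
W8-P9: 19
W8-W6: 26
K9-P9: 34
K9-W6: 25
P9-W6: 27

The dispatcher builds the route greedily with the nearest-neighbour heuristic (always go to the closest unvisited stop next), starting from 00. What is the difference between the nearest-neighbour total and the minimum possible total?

From 00: K9=8, W8=21, P9=26, W6=33 → choose K9 (8).
From K9: W6=25, W8=29, P9=34 → choose W6 (25).
From W6: W8=26, P9=27 → choose W8 (26).
From W8: P9=19 → choose P9 (19).
NN route 00 → K9 → W6 → W8 → P9 → 00 costs 104.
Optimal: 00 → W8 → P9 → W6 → K9 → 00 costs 100 (by enumerating all 12 distinct tours).
Excess = 104 − 100 = 4.

The nearest-neighbour route is 4 longer than optimal.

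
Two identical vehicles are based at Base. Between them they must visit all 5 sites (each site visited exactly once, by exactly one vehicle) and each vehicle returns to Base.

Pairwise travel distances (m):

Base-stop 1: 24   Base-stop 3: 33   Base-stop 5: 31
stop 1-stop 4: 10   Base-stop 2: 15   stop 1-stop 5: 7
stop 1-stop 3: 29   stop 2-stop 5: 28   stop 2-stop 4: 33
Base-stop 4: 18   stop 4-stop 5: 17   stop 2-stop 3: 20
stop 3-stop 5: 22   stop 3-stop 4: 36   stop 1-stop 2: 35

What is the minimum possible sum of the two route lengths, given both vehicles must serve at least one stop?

120 m — the smallest possible combined total.

There are 2^4 − 1 = 15 ways to divide the 5 stops into two non-empty groups. For each, the best each vehicle can do is its own shortest tour through its group:
  {stop 1} + {stop 2, stop 3, stop 4, stop 5}: 48 + 92 = 140
  {stop 2} + {stop 1, stop 3, stop 4, stop 5}: 30 + 90 = 120
  {stop 1, stop 2} + {stop 3, stop 4, stop 5}: 74 + 90 = 164
  {stop 3} + {stop 1, stop 2, stop 4, stop 5}: 66 + 78 = 144
  {stop 1, stop 3} + {stop 2, stop 4, stop 5}: 86 + 78 = 164
  {stop 2, stop 3} + {stop 1, stop 4, stop 5}: 68 + 66 = 134
  … (15 splits in total)
Best: vehicle 1 Base → stop 2 → Base = 30; vehicle 2 Base → stop 3 → stop 5 → stop 1 → stop 4 → Base = 90; combined 120.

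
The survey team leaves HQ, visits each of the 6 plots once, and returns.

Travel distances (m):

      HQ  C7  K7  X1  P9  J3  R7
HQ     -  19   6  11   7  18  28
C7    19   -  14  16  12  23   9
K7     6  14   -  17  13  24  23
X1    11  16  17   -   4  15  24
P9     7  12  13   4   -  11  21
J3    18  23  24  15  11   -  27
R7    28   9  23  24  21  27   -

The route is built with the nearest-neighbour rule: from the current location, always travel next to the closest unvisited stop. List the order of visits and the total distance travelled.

At HQ the remaining stops are K7 6, P9 7, X1 11, J3 18, C7 19, R7 28; go to K7.
At K7 the remaining stops are P9 13, C7 14, X1 17, R7 23, J3 24; go to P9.
At P9 the remaining stops are X1 4, J3 11, C7 12, R7 21; go to X1.
At X1 the remaining stops are J3 15, C7 16, R7 24; go to J3.
At J3 the remaining stops are C7 23, R7 27; go to C7.
At C7 the remaining stops are R7 9; go to R7.
Return R7→HQ: 28.
Total = 6 + 13 + 4 + 15 + 23 + 9 + 28 = 98.

Total distance 98 m via the nearest-neighbour route HQ → K7 → P9 → X1 → J3 → C7 → R7 → HQ.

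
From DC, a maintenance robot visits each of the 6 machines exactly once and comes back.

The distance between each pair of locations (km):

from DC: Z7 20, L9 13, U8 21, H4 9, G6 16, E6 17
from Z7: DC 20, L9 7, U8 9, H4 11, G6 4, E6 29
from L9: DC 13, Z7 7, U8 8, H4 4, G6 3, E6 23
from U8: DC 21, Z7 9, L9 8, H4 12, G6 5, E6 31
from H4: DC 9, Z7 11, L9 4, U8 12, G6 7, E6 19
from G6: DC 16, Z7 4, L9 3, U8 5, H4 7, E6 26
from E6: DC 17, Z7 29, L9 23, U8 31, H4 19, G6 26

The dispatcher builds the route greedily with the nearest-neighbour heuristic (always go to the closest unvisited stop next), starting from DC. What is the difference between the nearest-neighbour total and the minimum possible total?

From DC: H4=9, L9=13, G6=16, E6=17, Z7=20, U8=21 → choose H4 (9).
From H4: L9=4, G6=7, Z7=11, U8=12, E6=19 → choose L9 (4).
From L9: G6=3, Z7=7, U8=8, E6=23 → choose G6 (3).
From G6: Z7=4, U8=5, E6=26 → choose Z7 (4).
From Z7: U8=9, E6=29 → choose U8 (9).
From U8: E6=31 → choose E6 (31).
NN route DC → H4 → L9 → G6 → Z7 → U8 → E6 → DC costs 77.
Optimal: DC → H4 → L9 → U8 → G6 → Z7 → E6 → DC costs 76 (by enumerating all 360 distinct tours).
Excess = 77 − 76 = 1.

1 km longer than the optimal tour.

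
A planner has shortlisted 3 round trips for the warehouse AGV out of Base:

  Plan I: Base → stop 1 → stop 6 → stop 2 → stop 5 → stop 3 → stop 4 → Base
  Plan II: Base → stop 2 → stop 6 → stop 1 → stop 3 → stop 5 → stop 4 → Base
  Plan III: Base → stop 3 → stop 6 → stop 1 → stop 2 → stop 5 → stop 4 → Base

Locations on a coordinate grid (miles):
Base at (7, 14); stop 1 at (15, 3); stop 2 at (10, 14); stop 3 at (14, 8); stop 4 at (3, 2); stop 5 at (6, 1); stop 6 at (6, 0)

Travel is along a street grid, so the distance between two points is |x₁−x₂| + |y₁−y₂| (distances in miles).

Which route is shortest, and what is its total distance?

74 miles — Plan II is the shortest.

Plan I: 19 + 12 + 18 + 17 + 15 + 17 + 16 = 114
Plan II: 3 + 18 + 12 + 6 + 15 + 4 + 16 = 74
Plan III: 13 + 16 + 12 + 16 + 17 + 4 + 16 = 94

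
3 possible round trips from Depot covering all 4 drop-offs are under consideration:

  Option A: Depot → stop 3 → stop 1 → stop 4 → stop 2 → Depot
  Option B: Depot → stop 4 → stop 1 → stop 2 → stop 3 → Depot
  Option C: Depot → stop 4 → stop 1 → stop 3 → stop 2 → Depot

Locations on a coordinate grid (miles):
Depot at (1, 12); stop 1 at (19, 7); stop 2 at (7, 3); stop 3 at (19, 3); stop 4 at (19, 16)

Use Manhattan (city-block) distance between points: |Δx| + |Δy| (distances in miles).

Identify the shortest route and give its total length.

Shortest is Option C, total 62 miles.

Option A: 27 + 4 + 9 + 25 + 15 = 80
Option B: 22 + 9 + 16 + 12 + 27 = 86
Option C: 22 + 9 + 4 + 12 + 15 = 62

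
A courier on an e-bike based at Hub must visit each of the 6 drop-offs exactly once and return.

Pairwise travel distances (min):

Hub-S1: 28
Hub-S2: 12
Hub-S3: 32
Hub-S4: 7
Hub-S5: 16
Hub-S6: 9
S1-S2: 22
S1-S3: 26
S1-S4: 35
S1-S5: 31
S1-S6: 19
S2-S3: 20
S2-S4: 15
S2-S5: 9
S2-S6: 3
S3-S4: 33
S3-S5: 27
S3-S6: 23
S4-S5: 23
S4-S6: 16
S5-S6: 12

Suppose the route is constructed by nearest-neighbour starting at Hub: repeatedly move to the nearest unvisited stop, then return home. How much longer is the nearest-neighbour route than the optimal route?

6 min longer than the optimal tour.

From Hub: S4=7, S6=9, S2=12, S5=16, S1=28, S3=32 → choose S4 (7).
From S4: S2=15, S6=16, S5=23, S3=33, S1=35 → choose S2 (15).
From S2: S6=3, S5=9, S3=20, S1=22 → choose S6 (3).
From S6: S5=12, S1=19, S3=23 → choose S5 (12).
From S5: S3=27, S1=31 → choose S3 (27).
From S3: S1=26 → choose S1 (26).
NN route Hub → S4 → S2 → S6 → S5 → S3 → S1 → Hub costs 118.
Optimal: Hub → S4 → S2 → S5 → S3 → S1 → S6 → Hub costs 112 (by enumerating all 360 distinct tours).
Excess = 118 − 112 = 6.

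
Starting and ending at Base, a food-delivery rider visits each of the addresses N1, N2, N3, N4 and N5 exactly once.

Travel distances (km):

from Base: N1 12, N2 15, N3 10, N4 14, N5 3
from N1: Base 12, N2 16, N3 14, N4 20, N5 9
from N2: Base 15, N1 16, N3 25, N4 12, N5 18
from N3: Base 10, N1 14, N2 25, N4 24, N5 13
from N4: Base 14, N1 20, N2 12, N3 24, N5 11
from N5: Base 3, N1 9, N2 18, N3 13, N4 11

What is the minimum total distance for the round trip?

There are 60 distinct closed tours to check (reversals are equivalent).
Base→N1→N2→N3→N4→N5→Base: 12+16+25+24+11+3 = 91
Base→N1→N2→N3→N5→N4→Base: 12+16+25+13+11+14 = 91
Base→N1→N2→N4→N3→N5→Base: 12+16+12+24+13+3 = 80
Base→N1→N2→N4→N5→N3→Base: 12+16+12+11+13+10 = 74
Base→N1→N2→N5→N3→N4→Base: 12+16+18+13+24+14 = 97
Base→N1→N2→N5→N4→N3→Base: 12+16+18+11+24+10 = 91
Base→N1→N3→N2→N4→N5→Base: 12+14+25+12+11+3 = 77
Base→N1→N3→N2→N5→N4→Base: 12+14+25+18+11+14 = 94
Base→N1→N3→N4→N2→N5→Base: 12+14+24+12+18+3 = 83
Base→N1→N3→N4→N5→N2→Base: 12+14+24+11+18+15 = 94
Base→N1→N3→N5→N2→N4→Base: 12+14+13+18+12+14 = 83
Base→N1→N3→N5→N4→N2→Base: 12+14+13+11+12+15 = 77
Base→N1→N4→N2→N3→N5→Base: 12+20+12+25+13+3 = 85
Base→N1→N4→N2→N5→N3→Base: 12+20+12+18+13+10 = 85
… (46 more)
Base→N3→N1→N2→N4→N5→Base: 10+14+16+12+11+3 = 66  ← best
The minimum is 66.
One optimal route: Base → N3 → N1 → N2 → N4 → N5 → Base (or its reverse).

Minimum total distance: 66 km.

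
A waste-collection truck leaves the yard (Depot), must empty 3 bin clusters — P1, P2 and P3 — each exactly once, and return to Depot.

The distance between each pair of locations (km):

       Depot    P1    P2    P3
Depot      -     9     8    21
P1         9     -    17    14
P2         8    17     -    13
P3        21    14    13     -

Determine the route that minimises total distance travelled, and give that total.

There are 3 distinct closed tours to check (reversals are equivalent).
Depot → P1 → P2 → P3 → Depot: 9+17+13+21 = 60
Depot → P1 → P3 → P2 → Depot: 9+14+13+8 = 44
Depot → P2 → P1 → P3 → Depot: 8+17+14+21 = 60
The minimum is 44.
One optimal route: Depot → P1 → P3 → P2 → Depot (or its reverse).

44 km — the shortest possible round trip.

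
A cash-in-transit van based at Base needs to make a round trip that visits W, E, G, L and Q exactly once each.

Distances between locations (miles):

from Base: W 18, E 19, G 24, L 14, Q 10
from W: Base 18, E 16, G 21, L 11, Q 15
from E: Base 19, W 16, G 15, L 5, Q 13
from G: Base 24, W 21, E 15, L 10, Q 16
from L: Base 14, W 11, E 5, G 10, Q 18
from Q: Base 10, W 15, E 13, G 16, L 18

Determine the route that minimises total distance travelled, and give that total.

With 5 stops there are 5!/2 = 60 distinct round trips (a route and its reverse cost the same).
Base-W-E-G-L-Q-Base: 18+16+15+10+18+10 = 87
Base-W-E-G-Q-L-Base: 18+16+15+16+18+14 = 97
Base-W-E-L-G-Q-Base: 18+16+5+10+16+10 = 75
Base-W-E-L-Q-G-Base: 18+16+5+18+16+24 = 97
Base-W-E-Q-G-L-Base: 18+16+13+16+10+14 = 87
Base-W-E-Q-L-G-Base: 18+16+13+18+10+24 = 99
Base-W-G-E-L-Q-Base: 18+21+15+5+18+10 = 87
Base-W-G-E-Q-L-Base: 18+21+15+13+18+14 = 99
Base-W-G-L-E-Q-Base: 18+21+10+5+13+10 = 77
Base-W-G-L-Q-E-Base: 18+21+10+18+13+19 = 99
Base-W-G-Q-E-L-Base: 18+21+16+13+5+14 = 87
Base-W-G-Q-L-E-Base: 18+21+16+18+5+19 = 97
Base-W-L-E-G-Q-Base: 18+11+5+15+16+10 = 75
Base-W-L-E-Q-G-Base: 18+11+5+13+16+24 = 87
… (46 more)
The minimum is 75.
One optimal route: Base → W → E → L → G → Q → Base (or its reverse).

Minimum total distance: 75 miles.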